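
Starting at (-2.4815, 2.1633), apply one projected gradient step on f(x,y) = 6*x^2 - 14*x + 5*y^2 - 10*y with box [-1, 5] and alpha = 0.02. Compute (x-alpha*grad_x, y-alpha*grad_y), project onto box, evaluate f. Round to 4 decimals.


Step 1: Compute gradient at (-2.4815, 2.1633).
grad_x = 2*6*-2.4815 - 14 = -43.778
grad_y = 2*5*2.1633 - 10 = 11.633
Step 2: Gradient step.
x_raw = -2.4815 - 0.02*-43.778 = -1.6059
y_raw = 2.1633 - 0.02*11.633 = 1.9306
Step 3: Project onto [-1, 5].
x_proj = clip(-1.6059) = -1.0
y_proj = clip(1.9306) = 1.9306
Step 4: Evaluate f.
f(-1.0, 1.9306) = 19.3305


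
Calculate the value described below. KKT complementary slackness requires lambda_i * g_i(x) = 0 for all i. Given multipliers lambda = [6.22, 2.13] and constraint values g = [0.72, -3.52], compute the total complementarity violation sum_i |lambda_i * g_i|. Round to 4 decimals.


KKT complementary slackness check:
lambda_1 * g_1 = 6.22 * 0.72 = 4.4784
lambda_2 * g_2 = 2.13 * -3.52 = -7.4976
Total violation = 4.4784 + 7.4976 = 11.976


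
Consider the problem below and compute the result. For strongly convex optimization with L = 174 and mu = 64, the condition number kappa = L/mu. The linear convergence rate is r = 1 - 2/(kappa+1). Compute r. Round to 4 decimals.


Step 1: Compute the condition number.
kappa = L/mu = 174/64 = 2.7188
Step 2: Compute the convergence rate.
r = 1 - 2/(kappa + 1) = 1 - 2*mu/(L + mu) = (L - mu)/(L + mu) = 110/238 = 0.4622


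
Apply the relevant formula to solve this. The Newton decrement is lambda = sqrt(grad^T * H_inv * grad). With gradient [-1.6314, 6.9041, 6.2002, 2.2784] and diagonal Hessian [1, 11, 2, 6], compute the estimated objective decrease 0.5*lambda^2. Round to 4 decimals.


Step 1: H is diagonal, so H^(-1) * g = [-1.6314, 0.6276, 3.1001, 0.3797].
Step 2: g^T H^(-1) g = sum_i g_i^2 / H_ii
  = (-1.6314)^2/1 + (6.9041)^2/11 + (6.2002)^2/2 + (2.2784)^2/6
  = 2.6615 + 4.3333 + 19.2212 + 0.8652 = 27.0812
Step 3: Objective decrease = 0.5 * g^T H^(-1) g = 13.5406


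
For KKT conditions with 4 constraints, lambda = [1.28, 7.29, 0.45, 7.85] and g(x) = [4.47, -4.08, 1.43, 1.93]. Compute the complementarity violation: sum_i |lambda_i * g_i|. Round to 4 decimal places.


KKT complementary slackness check:
lambda_1 * g_1 = 1.28 * 4.47 = 5.7216
lambda_2 * g_2 = 7.29 * -4.08 = -29.7432
lambda_3 * g_3 = 0.45 * 1.43 = 0.6435
lambda_4 * g_4 = 7.85 * 1.93 = 15.1505
Total violation = 5.7216 + 29.7432 + 0.6435 + 15.1505 = 51.2588


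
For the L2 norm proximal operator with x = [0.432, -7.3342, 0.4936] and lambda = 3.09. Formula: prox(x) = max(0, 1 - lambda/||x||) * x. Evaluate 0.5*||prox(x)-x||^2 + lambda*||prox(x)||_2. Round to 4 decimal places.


Step 1: Compute ||x||.
||x|| = 7.3635
Step 2: Compute scaling factor.
scale = max(0, 1 - 3.09/7.3635) = 0.5804
Step 3: prox(x) = [0.2507, -4.2565, 0.2865]
||prox(x)|| = 4.2735
Step 4: Proximal objective.
0.5*||prox-x||^2 = 4.7741
lambda*||prox|| = 13.2051
Total = 17.9791


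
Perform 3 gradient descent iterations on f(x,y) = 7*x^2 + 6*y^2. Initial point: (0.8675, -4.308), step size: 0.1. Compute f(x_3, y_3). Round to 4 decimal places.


Gradient descent on f(x,y) = 7*x^2 + 6*y^2.
Starting point: (0.8675, -4.308), alpha = 0.1
Step 1: grad_x = 2*7*0.8675 = 12.145, grad_y = 2*6*-4.308 = -51.696
  x_1 = 0.8675 - 0.1*12.145 = -0.347
  y_1 = -4.308 - 0.1*-51.696 = 0.8616
Step 2: grad_x = 2*7*-0.347 = -4.858, grad_y = 2*6*0.8616 = 10.3392
  x_2 = -0.347 - 0.1*-4.858 = 0.1388
  y_2 = 0.8616 - 0.1*10.3392 = -0.1723
Step 3: grad_x = 2*7*0.1388 = 1.9432, grad_y = 2*6*-0.1723 = -2.0678
  x_3 = 0.1388 - 0.1*1.9432 = -0.0555
  y_3 = -0.1723 - 0.1*-2.0678 = 0.0345
f(-0.0555, 0.0345) = 7*(-0.0555)^2 + 6*0.0345^2 = 0.0287


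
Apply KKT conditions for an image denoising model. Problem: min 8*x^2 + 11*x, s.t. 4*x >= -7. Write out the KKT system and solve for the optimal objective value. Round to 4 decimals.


Step 1: Try lambda = 0 (constraint inactive).
Stationarity: 2*8*x + 11 = 0
x* = -11/(2*8) = -0.6875
Check constraint: 4*-0.6875 = -2.75 >= -7 -- satisfied.
Step 2: Compute optimal value.
f(x*) = 8*(-0.6875)^2 + 11*(-0.6875) = -3.7813


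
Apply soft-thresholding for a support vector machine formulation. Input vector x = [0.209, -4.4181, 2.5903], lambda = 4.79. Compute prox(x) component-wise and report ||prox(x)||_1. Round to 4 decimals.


Soft-thresholding with lambda = 4.79:
prox(0.209) = sign(0.209)*max(|0.209| - 4.79, 0) = 0.0
prox(-4.4181) = sign(-4.4181)*max(|-4.4181| - 4.79, 0) = 0.0
prox(2.5903) = sign(2.5903)*max(|2.5903| - 4.79, 0) = 0.0
prox(x) = [0.0, 0.0, 0.0]
||prox(x)||_1 = 0.0 + 0.0 + 0.0 = 0.0


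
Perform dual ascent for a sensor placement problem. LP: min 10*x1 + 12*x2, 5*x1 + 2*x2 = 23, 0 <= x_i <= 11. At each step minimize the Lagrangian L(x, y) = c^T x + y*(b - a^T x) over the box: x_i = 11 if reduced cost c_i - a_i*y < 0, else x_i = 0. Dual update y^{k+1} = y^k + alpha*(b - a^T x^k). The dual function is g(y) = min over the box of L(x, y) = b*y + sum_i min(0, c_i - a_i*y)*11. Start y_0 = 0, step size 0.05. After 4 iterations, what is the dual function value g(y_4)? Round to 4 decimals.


Dual ascent for LP: min 10*x1 + 12*x2, 5*x1 + 2*x2 = 23, 0 <= x_i <= 11
Step 1: y^k = 0.0, reduced costs: (10.0, 12.0)
  x^k = (0.0, 0.0), subgradient = b - a^T x = 23.0
  y^{k+1} = 0.0 + 0.05*23.0 = 1.15
Step 2: y^k = 1.15, reduced costs: (4.25, 9.7)
  x^k = (0.0, 0.0), subgradient = b - a^T x = 23.0
  y^{k+1} = 1.15 + 0.05*23.0 = 2.3
Step 3: y^k = 2.3, reduced costs: (-1.5, 7.4)
  x^k = (11.0, 0.0), subgradient = b - a^T x = -32.0
  y^{k+1} = 2.3 + 0.05*-32.0 = 0.7
Step 4: y^k = 0.7, reduced costs: (6.5, 10.6)
  x^k = (0.0, 0.0), subgradient = b - a^T x = 23.0
  y^{k+1} = 0.7 + 0.05*23.0 = 1.85
Dual objective at y_4 = 1.85: reduced costs (0.75, 8.3), box minimizer x = (0.0, 0.0)
g(y_4) = b*y + (c1 - a1*y)*x1 + (c2 - a2*y)*x2 = 23*1.85 + 0.75*0.0 + 8.3*0.0 = 42.55 + 0.0 + 0.0 = 42.55


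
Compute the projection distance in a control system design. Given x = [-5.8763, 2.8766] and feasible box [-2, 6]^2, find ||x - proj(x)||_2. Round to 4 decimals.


Project each component onto [-2, 6].
clip(-5.8763) = -2.0, clip(2.8766) = 2.8766
Projection = [-2.0, 2.8766]
Squared diffs: [15.0257, 0.0]
Distance = sqrt(15.0257) = 3.8763


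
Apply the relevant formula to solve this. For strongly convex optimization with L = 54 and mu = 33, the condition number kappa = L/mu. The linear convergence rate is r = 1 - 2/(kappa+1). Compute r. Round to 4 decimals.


Step 1: Compute the condition number.
kappa = L/mu = 54/33 = 1.6364
Step 2: Compute the convergence rate.
r = 1 - 2/(kappa + 1) = 1 - 2*mu/(L + mu) = (L - mu)/(L + mu) = 21/87 = 0.2414


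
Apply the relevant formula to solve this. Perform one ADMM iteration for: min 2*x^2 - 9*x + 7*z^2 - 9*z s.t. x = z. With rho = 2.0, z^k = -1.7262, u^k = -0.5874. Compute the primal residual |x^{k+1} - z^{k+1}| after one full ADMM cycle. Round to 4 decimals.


ADMM iteration with rho = 2.0, z^k = -1.7262, u^k = -0.5874
Step 1: x-update.
Minimize 2*x^2 - 9*x + (2.0/2)*(x + 1.7262 - 0.5874)^2
FOC: (2*2 + 2.0)*x = 9 + 2.0*(-1.7262 + 0.5874)
x^{k+1} = 1.1204
Step 2: z-update.
Minimize 7*z^2 - 9*z + (2.0/2)*(1.1204 - z - 0.5874)^2
FOC: (2*7 + 2.0)*z = 9 + 2.0*(1.1204 - 0.5874)
z^{k+1} = 0.6291
Step 3: u-update.
u^{k+1} = -0.5874 + 1.1204 - 0.6291 = -0.0961
Step 4: Primal residual = |1.1204 - 0.6291| = 0.4913


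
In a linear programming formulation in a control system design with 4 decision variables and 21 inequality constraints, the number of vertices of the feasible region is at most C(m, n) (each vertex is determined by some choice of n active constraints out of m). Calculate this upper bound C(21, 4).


Each vertex corresponds to some choice of n active constraints out of m, so the number of vertices is at most C(m, n) = m! / (n!(m-n)!).
m = 21, n = 4
Numerator: 21 * 20 * 19 * 18
Denominator: 4! = 24
C(21, 4) = 5985


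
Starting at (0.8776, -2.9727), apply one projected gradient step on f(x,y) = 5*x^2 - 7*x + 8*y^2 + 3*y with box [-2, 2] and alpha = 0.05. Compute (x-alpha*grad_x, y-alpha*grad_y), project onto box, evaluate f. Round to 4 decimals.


Step 1: Compute gradient at (0.8776, -2.9727).
grad_x = 2*5*0.8776 - 7 = 1.776
grad_y = 2*8*-2.9727 + 3 = -44.5632
Step 2: Gradient step.
x_raw = 0.8776 - 0.05*1.776 = 0.7888
y_raw = -2.9727 - 0.05*-44.5632 = -0.7445
Step 3: Project onto [-2, 2].
x_proj = clip(0.7888) = 0.7888
y_proj = clip(-0.7445) = -0.7445
Step 4: Evaluate f.
f(0.7888, -0.7445) = -0.2095


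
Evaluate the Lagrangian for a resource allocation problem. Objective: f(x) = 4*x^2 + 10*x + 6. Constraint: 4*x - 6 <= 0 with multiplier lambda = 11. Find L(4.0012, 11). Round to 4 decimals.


Step 1: Evaluate f(x).
f(4.0012) = 4*4.0012^2 + 10*4.0012 + 6 = 110.0504
Step 2: Evaluate g(x).
g(4.0012) = 4*4.0012 - 6 = 10.0048
Step 3: Compute Lagrangian.
L = 110.0504 + 11*10.0048 = 220.1032


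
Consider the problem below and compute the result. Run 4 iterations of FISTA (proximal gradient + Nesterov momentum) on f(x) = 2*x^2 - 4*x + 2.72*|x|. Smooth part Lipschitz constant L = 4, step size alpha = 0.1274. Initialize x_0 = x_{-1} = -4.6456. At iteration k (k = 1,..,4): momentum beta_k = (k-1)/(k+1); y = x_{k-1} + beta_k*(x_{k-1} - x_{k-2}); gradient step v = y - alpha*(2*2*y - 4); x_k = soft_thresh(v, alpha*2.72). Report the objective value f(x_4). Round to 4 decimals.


FISTA on f(x) = 2*x^2 - 4*x + 2.72*|x|
L = 4, alpha = 0.1274
Iteration 1: beta = 0.0, y = -4.6456 + 0.0*(-4.6456 + 4.6456) = -4.6456
  grad(y) = -22.5824, v = y - alpha*grad = -1.7686
  prox(v) = soft_thresh(-1.7686, 0.3465) = -1.4221
Iteration 2: beta = 0.3333, y = -1.4221 + 0.3333*(-1.4221 + 4.6456) = -0.3476
  grad(y) = -5.3903, v = y - alpha*grad = 0.3392
  prox(v) = soft_thresh(0.3392, 0.3465) = 0.0
Iteration 3: beta = 0.5, y = 0.0 + 0.5*(0.0 + 1.4221) = 0.711
  grad(y) = -1.1559, v = y - alpha*grad = 0.8583
  prox(v) = soft_thresh(0.8583, 0.3465) = 0.5118
Iteration 4: beta = 0.6, y = 0.5118 + 0.6*(0.5118 - 0.0) = 0.8188
  grad(y) = -0.7247, v = y - alpha*grad = 0.9112
  prox(v) = soft_thresh(0.9112, 0.3465) = 0.5646
f(x_4) = 2*0.5646^2 - 4*0.5646 + 2.72*|0.5646| = -0.0851


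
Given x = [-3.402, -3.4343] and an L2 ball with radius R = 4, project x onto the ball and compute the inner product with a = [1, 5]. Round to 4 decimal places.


Step 1: Compute ||x|| (intermediates to 6 decimals).
||x|| = sqrt((-3.402)^2 + (-3.4343)^2) = 4.834048
Step 2: Project.
Since ||x|| > R, scale = R/||x|| = 4/4.834048 = 0.827464, proj(x) = scale * x
proj(x) = [-2.815033, -2.84176]
Step 3: Dot product.
a^T * proj(x) = 1*(-2.815033) + 5*(-2.84176) = -17.0238


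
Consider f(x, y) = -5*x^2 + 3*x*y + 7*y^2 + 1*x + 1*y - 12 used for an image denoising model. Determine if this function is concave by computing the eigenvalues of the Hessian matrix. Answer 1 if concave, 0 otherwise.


The Hessian of f(x,y) = -5*x^2 + 3*x*y + 7*y^2 + 1*x + 1*y - 12 is:
H = [[-10, 3], [3, 14]]
Trace = -10 + 14 = 4
Determinant = -10*14 - (3)^2 = -149
Discriminant = (4)^2 - 4*-149 = 612.0
Eigenvalues: lambda_1 = -10.3693, lambda_2 = 14.3693
The function is not concave.

0


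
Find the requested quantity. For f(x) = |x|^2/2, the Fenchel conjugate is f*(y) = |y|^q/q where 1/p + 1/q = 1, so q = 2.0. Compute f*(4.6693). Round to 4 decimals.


The conjugate exponent q satisfies 1/p + 1/q = 1.
p = 2, so q = 2/(2 - 1) = 2.0
|y|^q = 4.6693^2.0 = 21.8024
f*(4.6693) = 21.8024 / 2.0 = 10.9012


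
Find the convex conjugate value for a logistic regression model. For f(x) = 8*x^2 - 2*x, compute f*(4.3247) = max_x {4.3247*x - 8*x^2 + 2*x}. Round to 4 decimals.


f*(y) = sup_x {y*x - a*x^2 - b*x} = sup_x {(y-b)*x - a*x^2}
FOC: (y - b) - 2a*x = 0 => x* = (y - b)/(2a)
x* = (4.3247 + 2)/(2*8) = 0.3953
f*(4.3247) = (y-b)^2/(4a) = (4.3247 + 2)^2/(4*8)
= 40.0018/32 = 1.2501


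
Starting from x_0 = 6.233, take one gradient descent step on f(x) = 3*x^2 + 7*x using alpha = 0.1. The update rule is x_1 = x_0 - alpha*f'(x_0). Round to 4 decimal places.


We compute the gradient at x_0 and apply the update.
f'(x) = 6*x + 7
f'(6.233) = 6*6.233 + 7 = 44.398
x_1 = 6.233 - 0.1*44.398 = 1.7932


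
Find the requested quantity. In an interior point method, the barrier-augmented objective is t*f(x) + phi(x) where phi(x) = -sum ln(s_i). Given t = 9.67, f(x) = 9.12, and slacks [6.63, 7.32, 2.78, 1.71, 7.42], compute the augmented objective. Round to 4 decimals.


Step 1: Compute log-barrier.
ln values: [1.8916, 1.9906, 1.0225, 0.5365, 2.0042]
phi = -(1.8916 + 1.9906 + 1.0225 + 0.5365 + 2.0042) = -7.4453
Step 2: Compute augmented objective.
t*f(x) = 9.67*9.12 = 88.1904
Total = 88.1904 - 7.4453 = 80.7451


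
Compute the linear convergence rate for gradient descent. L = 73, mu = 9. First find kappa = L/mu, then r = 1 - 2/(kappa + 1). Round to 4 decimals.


Step 1: Compute the condition number.
kappa = L/mu = 73/9 = 8.1111
Step 2: Compute the convergence rate.
r = 1 - 2/(kappa + 1) = 1 - 2*mu/(L + mu) = (L - mu)/(L + mu) = 64/82 = 0.7805


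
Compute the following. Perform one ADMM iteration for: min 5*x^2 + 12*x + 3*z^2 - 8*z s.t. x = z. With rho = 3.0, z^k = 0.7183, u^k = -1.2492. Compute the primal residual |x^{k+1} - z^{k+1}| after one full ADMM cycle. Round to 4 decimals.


ADMM iteration with rho = 3.0, z^k = 0.7183, u^k = -1.2492
Step 1: x-update.
Minimize 5*x^2 + 12*x + (3.0/2)*(x - 0.7183 - 1.2492)^2
FOC: (2*5 + 3.0)*x = -12 + 3.0*(0.7183 + 1.2492)
x^{k+1} = -0.469
Step 2: z-update.
Minimize 3*z^2 - 8*z + (3.0/2)*(-0.469 - z - 1.2492)^2
FOC: (2*3 + 3.0)*z = 8 + 3.0*(-0.469 - 1.2492)
z^{k+1} = 0.3161
Step 3: u-update.
u^{k+1} = -1.2492 - 0.469 - 0.3161 = -2.0344
Step 4: Primal residual = |-0.469 - 0.3161| = 0.7852


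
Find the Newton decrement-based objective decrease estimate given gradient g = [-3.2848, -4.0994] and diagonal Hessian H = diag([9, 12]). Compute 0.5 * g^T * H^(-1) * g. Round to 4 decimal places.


Step 1: H is diagonal, so H^(-1) * g = [-0.365, -0.3416].
Step 2: g^T H^(-1) g = sum_i g_i^2 / H_ii
  = (-3.2848)^2/9 + (-4.0994)^2/12
  = 1.1989 + 1.4004 = 2.5993
Step 3: Objective decrease = 0.5 * g^T H^(-1) g = 1.2997


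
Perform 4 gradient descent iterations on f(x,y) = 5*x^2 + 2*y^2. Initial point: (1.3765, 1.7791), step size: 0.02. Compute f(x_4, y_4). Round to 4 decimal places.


Gradient descent on f(x,y) = 5*x^2 + 2*y^2.
Starting point: (1.3765, 1.7791), alpha = 0.02
Step 1: grad_x = 2*5*1.3765 = 13.765, grad_y = 2*2*1.7791 = 7.1164
  x_1 = 1.3765 - 0.02*13.765 = 1.1012
  y_1 = 1.7791 - 0.02*7.1164 = 1.6368
Step 2: grad_x = 2*5*1.1012 = 11.012, grad_y = 2*2*1.6368 = 6.5471
  x_2 = 1.1012 - 0.02*11.012 = 0.881
  y_2 = 1.6368 - 0.02*6.5471 = 1.5058
Step 3: grad_x = 2*5*0.881 = 8.8096, grad_y = 2*2*1.5058 = 6.0233
  x_3 = 0.881 - 0.02*8.8096 = 0.7048
  y_3 = 1.5058 - 0.02*6.0233 = 1.3854
Step 4: grad_x = 2*5*0.7048 = 7.0477, grad_y = 2*2*1.3854 = 5.5415
  x_4 = 0.7048 - 0.02*7.0477 = 0.5638
  y_4 = 1.3854 - 0.02*5.5415 = 1.2745
f(0.5638, 1.2745) = 5*0.5638^2 + 2*1.2745^2 = 4.8383


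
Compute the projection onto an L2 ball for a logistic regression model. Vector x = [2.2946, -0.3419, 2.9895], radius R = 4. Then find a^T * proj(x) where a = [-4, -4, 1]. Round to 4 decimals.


Step 1: Compute ||x|| (intermediates to 6 decimals).
||x|| = sqrt(2.2946^2 + (-0.3419)^2 + 2.9895^2) = 3.784071
Step 2: Project.
Since ||x|| <= R, proj = x (no scaling needed).
proj(x) = [2.2946, -0.3419, 2.9895]
Step 3: Dot product.
a^T * proj(x) = -4*2.2946 - 4*(-0.3419) + 1*2.9895 = -4.8213


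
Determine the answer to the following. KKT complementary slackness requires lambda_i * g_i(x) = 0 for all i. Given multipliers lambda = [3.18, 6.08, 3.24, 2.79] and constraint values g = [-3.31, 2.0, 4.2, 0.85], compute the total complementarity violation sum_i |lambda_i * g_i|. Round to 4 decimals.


KKT complementary slackness check:
lambda_1 * g_1 = 3.18 * -3.31 = -10.5258
lambda_2 * g_2 = 6.08 * 2.0 = 12.16
lambda_3 * g_3 = 3.24 * 4.2 = 13.608
lambda_4 * g_4 = 2.79 * 0.85 = 2.3715
Total violation = 10.5258 + 12.16 + 13.608 + 2.3715 = 38.6653


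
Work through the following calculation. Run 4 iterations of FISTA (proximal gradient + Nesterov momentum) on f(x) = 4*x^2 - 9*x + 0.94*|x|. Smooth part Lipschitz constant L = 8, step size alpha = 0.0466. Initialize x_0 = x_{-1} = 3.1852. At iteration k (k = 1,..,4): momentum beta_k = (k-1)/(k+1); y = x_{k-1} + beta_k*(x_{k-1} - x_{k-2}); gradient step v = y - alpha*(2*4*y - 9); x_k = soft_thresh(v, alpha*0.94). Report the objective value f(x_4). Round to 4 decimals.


FISTA on f(x) = 4*x^2 - 9*x + 0.94*|x|
L = 8, alpha = 0.0466
Iteration 1: beta = 0.0, y = 3.1852 + 0.0*(3.1852 - 3.1852) = 3.1852
  grad(y) = 16.4816, v = y - alpha*grad = 2.4172
  prox(v) = soft_thresh(2.4172, 0.0438) = 2.3734
Iteration 2: beta = 0.3333, y = 2.3734 + 0.3333*(2.3734 - 3.1852) = 2.1027
  grad(y) = 7.8219, v = y - alpha*grad = 1.7382
  prox(v) = soft_thresh(1.7382, 0.0438) = 1.6944
Iteration 3: beta = 0.5, y = 1.6944 + 0.5*(1.6944 - 2.3734) = 1.355
  grad(y) = 1.8398, v = y - alpha*grad = 1.2692
  prox(v) = soft_thresh(1.2692, 0.0438) = 1.2254
Iteration 4: beta = 0.6, y = 1.2254 + 0.6*(1.2254 - 1.6944) = 0.944
  grad(y) = -1.4477, v = y - alpha*grad = 1.0115
  prox(v) = soft_thresh(1.0115, 0.0438) = 0.9677
f(x_4) = 4*0.9677^2 - 9*0.9677 + 0.94*|0.9677| = -4.0539


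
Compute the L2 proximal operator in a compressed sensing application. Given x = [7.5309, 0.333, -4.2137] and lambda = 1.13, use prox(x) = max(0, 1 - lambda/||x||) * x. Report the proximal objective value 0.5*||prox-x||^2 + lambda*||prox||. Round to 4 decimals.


Step 1: Compute ||x||.
||x|| = 8.636
Step 2: Compute scaling factor.
scale = max(0, 1 - 1.13/8.636) = 0.8692
Step 3: prox(x) = [6.5455, 0.2894, -3.6623]
||prox(x)|| = 7.506
Step 4: Proximal objective.
0.5*||prox-x||^2 = 0.6385
lambda*||prox|| = 8.4818
Total = 9.1202


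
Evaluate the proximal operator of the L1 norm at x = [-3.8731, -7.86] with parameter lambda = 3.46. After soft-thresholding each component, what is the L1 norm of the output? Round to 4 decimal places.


Soft-thresholding with lambda = 3.46:
prox(-3.8731) = sign(-3.8731)*max(|-3.8731| - 3.46, 0) = -0.4131
prox(-7.86) = sign(-7.86)*max(|-7.86| - 3.46, 0) = -4.4
prox(x) = [-0.4131, -4.4]
||prox(x)||_1 = 0.4131 + 4.4 = 4.8131


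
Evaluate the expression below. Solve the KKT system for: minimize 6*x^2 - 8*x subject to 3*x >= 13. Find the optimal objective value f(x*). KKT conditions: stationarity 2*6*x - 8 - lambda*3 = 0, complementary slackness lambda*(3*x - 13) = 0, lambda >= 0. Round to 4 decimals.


Step 1: Try lambda = 0 (constraint inactive).
x_unc = 8/(2*6) = 0.6667
Check: 3*0.6667 = 2.0001 < 13 -- violated!
Step 2: Constraint must be active: 3*x = 13
x* = 13/3 = 4.3333 (rounded; the exact value 13/3 is used below)
lambda = (2*6*(13/3) - 8)/3 = 14.6667
Step 3: Compute optimal value.
f(x*) = 6*(13/3)^2 - 8*(13/3) = 78.0


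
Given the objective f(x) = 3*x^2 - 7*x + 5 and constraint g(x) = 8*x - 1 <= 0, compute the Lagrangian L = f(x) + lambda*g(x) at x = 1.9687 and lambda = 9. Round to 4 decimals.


Step 1: Evaluate f(x).
f(1.9687) = 3*1.9687^2 - 7*1.9687 + 5 = 2.8464
Step 2: Evaluate g(x).
g(1.9687) = 8*1.9687 - 1 = 14.7496
Step 3: Compute Lagrangian.
L = 2.8464 + 9*14.7496 = 135.5928


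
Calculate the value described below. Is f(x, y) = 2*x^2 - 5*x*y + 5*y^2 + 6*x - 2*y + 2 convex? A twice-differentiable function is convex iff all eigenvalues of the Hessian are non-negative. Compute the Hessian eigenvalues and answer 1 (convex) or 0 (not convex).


The Hessian of f(x,y) = 2*x^2 - 5*x*y + 5*y^2 + 6*x - 2*y + 2 is:
H = [[4, -5], [-5, 10]]
Trace = 4 + 10 = 14
Determinant = 4*10 - (-5)^2 = 15
Discriminant = (14)^2 - 4*15 = 136.0
Eigenvalues: lambda_1 = 1.169, lambda_2 = 12.831
The function is convex.

1


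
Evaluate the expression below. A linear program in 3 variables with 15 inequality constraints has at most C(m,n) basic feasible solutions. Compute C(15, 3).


Each vertex corresponds to some choice of n active constraints out of m, so the number of vertices is at most C(m, n) = m! / (n!(m-n)!).
m = 15, n = 3
Numerator: 15 * 14 * 13
Denominator: 3! = 6
C(15, 3) = 455


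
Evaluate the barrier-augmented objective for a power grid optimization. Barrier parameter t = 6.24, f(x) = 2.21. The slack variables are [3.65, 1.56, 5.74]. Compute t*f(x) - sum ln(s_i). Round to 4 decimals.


Step 1: Compute log-barrier.
ln values: [1.2947, 0.4447, 1.7475]
phi = -(1.2947 + 0.4447 + 1.7475) = -3.4869
Step 2: Compute augmented objective.
t*f(x) = 6.24*2.21 = 13.7904
Total = 13.7904 - 3.4869 = 10.3035


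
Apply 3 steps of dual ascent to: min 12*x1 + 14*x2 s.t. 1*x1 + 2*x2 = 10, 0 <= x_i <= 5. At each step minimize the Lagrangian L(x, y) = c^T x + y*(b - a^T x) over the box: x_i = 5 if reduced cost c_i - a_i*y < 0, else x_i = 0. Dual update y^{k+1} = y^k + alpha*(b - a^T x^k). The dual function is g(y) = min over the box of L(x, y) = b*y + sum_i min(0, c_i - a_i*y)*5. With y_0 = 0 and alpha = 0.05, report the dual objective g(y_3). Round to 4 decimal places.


Dual ascent for LP: min 12*x1 + 14*x2, 1*x1 + 2*x2 = 10, 0 <= x_i <= 5
Step 1: y^k = 0.0, reduced costs: (12.0, 14.0)
  x^k = (0.0, 0.0), subgradient = b - a^T x = 10.0
  y^{k+1} = 0.0 + 0.05*10.0 = 0.5
Step 2: y^k = 0.5, reduced costs: (11.5, 13.0)
  x^k = (0.0, 0.0), subgradient = b - a^T x = 10.0
  y^{k+1} = 0.5 + 0.05*10.0 = 1.0
Step 3: y^k = 1.0, reduced costs: (11.0, 12.0)
  x^k = (0.0, 0.0), subgradient = b - a^T x = 10.0
  y^{k+1} = 1.0 + 0.05*10.0 = 1.5
Dual objective at y_3 = 1.5: reduced costs (10.5, 11.0), box minimizer x = (0.0, 0.0)
g(y_3) = b*y + (c1 - a1*y)*x1 + (c2 - a2*y)*x2 = 10*1.5 + 10.5*0.0 + 11.0*0.0 = 15.0 + 0.0 + 0.0 = 15.0


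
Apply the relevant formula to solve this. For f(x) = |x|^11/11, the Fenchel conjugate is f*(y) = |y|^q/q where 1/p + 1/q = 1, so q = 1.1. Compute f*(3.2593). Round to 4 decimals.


The conjugate exponent q satisfies 1/p + 1/q = 1.
p = 11, so q = 11/(11 - 1) = 1.1
|y|^q = 3.2593^1.1 = 3.6681
f*(3.2593) = 3.6681 / 1.1 = 3.3346


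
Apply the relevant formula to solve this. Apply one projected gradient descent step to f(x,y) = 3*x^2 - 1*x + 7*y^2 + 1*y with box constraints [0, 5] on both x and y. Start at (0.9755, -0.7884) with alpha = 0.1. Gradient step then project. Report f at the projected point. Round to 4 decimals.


Step 1: Compute gradient at (0.9755, -0.7884).
grad_x = 2*3*0.9755 - 1 = 4.853
grad_y = 2*7*-0.7884 + 1 = -10.0376
Step 2: Gradient step.
x_raw = 0.9755 - 0.1*4.853 = 0.4902
y_raw = -0.7884 - 0.1*-10.0376 = 0.2154
Step 3: Project onto [0, 5].
x_proj = clip(0.4902) = 0.4902
y_proj = clip(0.2154) = 0.2154
Step 4: Evaluate f.
f(0.4902, 0.2154) = 0.7707


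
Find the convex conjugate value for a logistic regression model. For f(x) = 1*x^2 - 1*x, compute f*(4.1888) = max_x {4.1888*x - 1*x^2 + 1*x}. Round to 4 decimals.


f*(y) = sup_x {y*x - a*x^2 - b*x} = sup_x {(y-b)*x - a*x^2}
FOC: (y - b) - 2a*x = 0 => x* = (y - b)/(2a)
x* = (4.1888 + 1)/(2*1) = 2.5944
f*(4.1888) = (y-b)^2/(4a) = (4.1888 + 1)^2/(4*1)
= 26.9236/4 = 6.7309


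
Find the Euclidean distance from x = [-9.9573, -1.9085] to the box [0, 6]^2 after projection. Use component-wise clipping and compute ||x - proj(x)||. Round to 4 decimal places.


Project each component onto [0, 6].
clip(-9.9573) = 0.0, clip(-1.9085) = 0.0
Projection = [0.0, 0.0]
Squared diffs: [99.1478, 3.6424]
Distance = sqrt(102.7902) = 10.1385


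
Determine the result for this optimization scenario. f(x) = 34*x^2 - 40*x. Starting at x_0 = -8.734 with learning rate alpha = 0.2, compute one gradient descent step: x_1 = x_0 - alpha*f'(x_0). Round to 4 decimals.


We compute the gradient at x_0 and apply the update.
f'(x) = 68*x - 40
f'(-8.734) = 68*-8.734 - 40 = -633.912
x_1 = -8.734 - 0.2*-633.912 = 118.0484


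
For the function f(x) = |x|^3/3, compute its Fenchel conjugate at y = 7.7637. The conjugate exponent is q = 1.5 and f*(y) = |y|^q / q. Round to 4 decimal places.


The conjugate exponent q satisfies 1/p + 1/q = 1.
p = 3, so q = 3/(3 - 1) = 1.5
|y|^q = 7.7637^1.5 = 21.6323
f*(7.7637) = 21.6323 / 1.5 = 14.4215


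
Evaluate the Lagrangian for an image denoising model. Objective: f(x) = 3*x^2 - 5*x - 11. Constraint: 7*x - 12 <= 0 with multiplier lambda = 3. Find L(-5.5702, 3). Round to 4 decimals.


Step 1: Evaluate f(x).
f(-5.5702) = 3*(-5.5702)^2 - 5*(-5.5702) - 11 = 109.9324
Step 2: Evaluate g(x).
g(-5.5702) = 7*-5.5702 - 12 = -50.9914
Step 3: Compute Lagrangian.
L = 109.9324 + 3*-50.9914 = -43.0418


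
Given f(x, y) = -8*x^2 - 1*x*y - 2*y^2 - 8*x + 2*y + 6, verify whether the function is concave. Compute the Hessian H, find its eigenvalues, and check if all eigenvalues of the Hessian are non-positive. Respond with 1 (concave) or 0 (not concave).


The Hessian of f(x,y) = -8*x^2 - 1*x*y - 2*y^2 - 8*x + 2*y + 6 is:
H = [[-16, -1], [-1, -4]]
Trace = -16 - 4 = -20
Determinant = -16*-4 - (-1)^2 = 63
Discriminant = (-20)^2 - 4*63 = 148.0
Eigenvalues: lambda_1 = -16.0828, lambda_2 = -3.9172
The function is concave.

1


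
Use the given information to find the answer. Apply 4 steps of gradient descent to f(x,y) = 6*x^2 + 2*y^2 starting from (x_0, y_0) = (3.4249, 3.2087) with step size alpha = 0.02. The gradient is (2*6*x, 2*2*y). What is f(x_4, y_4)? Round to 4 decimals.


Gradient descent on f(x,y) = 6*x^2 + 2*y^2.
Starting point: (3.4249, 3.2087), alpha = 0.02
Step 1: grad_x = 2*6*3.4249 = 41.0988, grad_y = 2*2*3.2087 = 12.8348
  x_1 = 3.4249 - 0.02*41.0988 = 2.6029
  y_1 = 3.2087 - 0.02*12.8348 = 2.952
Step 2: grad_x = 2*6*2.6029 = 31.2351, grad_y = 2*2*2.952 = 11.808
  x_2 = 2.6029 - 0.02*31.2351 = 1.9782
  y_2 = 2.952 - 0.02*11.808 = 2.7158
Step 3: grad_x = 2*6*1.9782 = 23.7387, grad_y = 2*2*2.7158 = 10.8634
  x_3 = 1.9782 - 0.02*23.7387 = 1.5034
  y_3 = 2.7158 - 0.02*10.8634 = 2.4986
Step 4: grad_x = 2*6*1.5034 = 18.0414, grad_y = 2*2*2.4986 = 9.9943
  x_4 = 1.5034 - 0.02*18.0414 = 1.1426
  y_4 = 2.4986 - 0.02*9.9943 = 2.2987
f(1.1426, 2.2987) = 6*1.1426^2 + 2*2.2987^2 = 18.4015


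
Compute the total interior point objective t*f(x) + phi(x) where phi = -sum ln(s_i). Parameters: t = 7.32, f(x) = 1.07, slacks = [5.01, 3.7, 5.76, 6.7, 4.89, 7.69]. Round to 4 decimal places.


Step 1: Compute log-barrier.
ln values: [1.6114, 1.3083, 1.7509, 1.9021, 1.5872, 2.0399]
phi = -(1.6114 + 1.3083 + 1.7509 + 1.9021 + 1.5872 + 2.0399) = -10.1999
Step 2: Compute augmented objective.
t*f(x) = 7.32*1.07 = 7.8324
Total = 7.8324 - 10.1999 = -2.3675


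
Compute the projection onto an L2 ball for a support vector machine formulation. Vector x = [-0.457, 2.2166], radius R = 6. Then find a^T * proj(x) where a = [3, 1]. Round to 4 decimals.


Step 1: Compute ||x|| (intermediates to 6 decimals).
||x|| = sqrt((-0.457)^2 + 2.2166^2) = 2.26322
Step 2: Project.
Since ||x|| <= R, proj = x (no scaling needed).
proj(x) = [-0.457, 2.2166]
Step 3: Dot product.
a^T * proj(x) = 3*(-0.457) + 1*2.2166 = 0.8456


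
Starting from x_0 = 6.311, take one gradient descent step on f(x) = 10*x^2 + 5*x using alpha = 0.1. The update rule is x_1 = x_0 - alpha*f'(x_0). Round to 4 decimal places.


We compute the gradient at x_0 and apply the update.
f'(x) = 20*x + 5
f'(6.311) = 20*6.311 + 5 = 131.22
x_1 = 6.311 - 0.1*131.22 = -6.811


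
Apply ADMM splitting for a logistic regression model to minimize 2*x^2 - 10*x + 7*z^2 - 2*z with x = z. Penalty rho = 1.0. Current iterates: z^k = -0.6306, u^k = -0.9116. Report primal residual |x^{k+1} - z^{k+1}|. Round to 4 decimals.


ADMM iteration with rho = 1.0, z^k = -0.6306, u^k = -0.9116
Step 1: x-update.
Minimize 2*x^2 - 10*x + (1.0/2)*(x + 0.6306 - 0.9116)^2
FOC: (2*2 + 1.0)*x = 10 + 1.0*(-0.6306 + 0.9116)
x^{k+1} = 2.0562
Step 2: z-update.
Minimize 7*z^2 - 2*z + (1.0/2)*(2.0562 - z - 0.9116)^2
FOC: (2*7 + 1.0)*z = 2 + 1.0*(2.0562 - 0.9116)
z^{k+1} = 0.2096
Step 3: u-update.
u^{k+1} = -0.9116 + 2.0562 - 0.2096 = 0.935
Step 4: Primal residual = |2.0562 - 0.2096| = 1.8466


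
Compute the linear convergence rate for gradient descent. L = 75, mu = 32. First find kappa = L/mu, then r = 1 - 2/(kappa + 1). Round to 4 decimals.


Step 1: Compute the condition number.
kappa = L/mu = 75/32 = 2.3438
Step 2: Compute the convergence rate.
r = 1 - 2/(kappa + 1) = 1 - 2*mu/(L + mu) = (L - mu)/(L + mu) = 43/107 = 0.4019


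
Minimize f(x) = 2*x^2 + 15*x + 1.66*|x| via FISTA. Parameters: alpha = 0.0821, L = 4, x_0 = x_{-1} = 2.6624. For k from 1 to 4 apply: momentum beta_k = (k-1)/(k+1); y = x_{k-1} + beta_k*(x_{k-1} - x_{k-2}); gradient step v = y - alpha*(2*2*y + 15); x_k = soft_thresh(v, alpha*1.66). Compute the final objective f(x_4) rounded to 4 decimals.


FISTA on f(x) = 2*x^2 + 15*x + 1.66*|x|
L = 4, alpha = 0.0821
Iteration 1: beta = 0.0, y = 2.6624 + 0.0*(2.6624 - 2.6624) = 2.6624
  grad(y) = 25.6496, v = y - alpha*grad = 0.5566
  prox(v) = soft_thresh(0.5566, 0.1363) = 0.4203
Iteration 2: beta = 0.3333, y = 0.4203 + 0.3333*(0.4203 - 2.6624) = -0.3271
  grad(y) = 13.6916, v = y - alpha*grad = -1.4512
  prox(v) = soft_thresh(-1.4512, 0.1363) = -1.3149
Iteration 3: beta = 0.5, y = -1.3149 + 0.5*(-1.3149 - 0.4203) = -2.1825
  grad(y) = 6.2701, v = y - alpha*grad = -2.6972
  prox(v) = soft_thresh(-2.6972, 0.1363) = -2.561
Iteration 4: beta = 0.6, y = -2.561 + 0.6*(-2.561 + 1.3149) = -3.3086
  grad(y) = 1.7656, v = y - alpha*grad = -3.4536
  prox(v) = soft_thresh(-3.4536, 0.1363) = -3.3173
f(x_4) = 2*(-3.3173)^2 + 15*(-3.3173) + 1.66*|-3.3173| = -22.2438


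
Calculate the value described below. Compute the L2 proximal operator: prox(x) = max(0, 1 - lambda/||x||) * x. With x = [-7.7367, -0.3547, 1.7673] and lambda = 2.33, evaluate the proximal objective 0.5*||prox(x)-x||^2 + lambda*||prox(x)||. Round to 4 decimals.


Step 1: Compute ||x||.
||x|| = 7.9439
Step 2: Compute scaling factor.
scale = max(0, 1 - 2.33/7.9439) = 0.7067
Step 3: prox(x) = [-5.4675, -0.2507, 1.2489]
||prox(x)|| = 5.6139
Step 4: Proximal objective.
0.5*||prox-x||^2 = 2.7145
lambda*||prox|| = 13.0804
Total = 15.7949


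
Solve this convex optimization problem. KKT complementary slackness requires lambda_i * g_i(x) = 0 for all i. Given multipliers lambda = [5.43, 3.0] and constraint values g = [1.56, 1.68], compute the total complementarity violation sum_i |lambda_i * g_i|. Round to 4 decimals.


KKT complementary slackness check:
lambda_1 * g_1 = 5.43 * 1.56 = 8.4708
lambda_2 * g_2 = 3.0 * 1.68 = 5.04
Total violation = 8.4708 + 5.04 = 13.5108


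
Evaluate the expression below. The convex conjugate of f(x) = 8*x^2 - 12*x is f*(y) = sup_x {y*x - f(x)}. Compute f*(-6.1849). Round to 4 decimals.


f*(y) = sup_x {y*x - a*x^2 - b*x} = sup_x {(y-b)*x - a*x^2}
FOC: (y - b) - 2a*x = 0 => x* = (y - b)/(2a)
x* = (-6.1849 + 12)/(2*8) = 0.3634
f*(-6.1849) = (y-b)^2/(4a) = (-6.1849 + 12)^2/(4*8)
= 33.8154/32 = 1.0567


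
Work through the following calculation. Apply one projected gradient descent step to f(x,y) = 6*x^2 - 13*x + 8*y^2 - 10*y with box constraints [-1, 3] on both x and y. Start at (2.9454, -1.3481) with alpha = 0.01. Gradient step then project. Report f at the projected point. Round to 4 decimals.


Step 1: Compute gradient at (2.9454, -1.3481).
grad_x = 2*6*2.9454 - 13 = 22.3448
grad_y = 2*8*-1.3481 - 10 = -31.5696
Step 2: Gradient step.
x_raw = 2.9454 - 0.01*22.3448 = 2.722
y_raw = -1.3481 - 0.01*-31.5696 = -1.0324
Step 3: Project onto [-1, 3].
x_proj = clip(2.722) = 2.722
y_proj = clip(-1.0324) = -1.0
Step 4: Evaluate f.
f(2.722, -1.0) = 27.0688


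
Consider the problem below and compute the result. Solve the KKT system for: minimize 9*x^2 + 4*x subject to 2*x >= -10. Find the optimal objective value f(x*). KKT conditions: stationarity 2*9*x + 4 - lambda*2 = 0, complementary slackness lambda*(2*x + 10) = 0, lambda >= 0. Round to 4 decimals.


Step 1: Try lambda = 0 (constraint inactive).
Stationarity: 2*9*x + 4 = 0
x* = -4/(2*9) = -2/9 = -0.2222 (rounded; the exact value -2/9 is used below)
Check constraint: 2*-0.2222 = -0.4444 >= -10 -- satisfied.
Step 2: Compute optimal value.
f(x*) = 9*(-2/9)^2 + 4*(-2/9) = -0.4444


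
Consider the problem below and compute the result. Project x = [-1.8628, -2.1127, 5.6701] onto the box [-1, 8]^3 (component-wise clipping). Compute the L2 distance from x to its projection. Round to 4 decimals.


Project each component onto [-1, 8].
clip(-1.8628) = -1.0, clip(-2.1127) = -1.0, clip(5.6701) = 5.6701
Projection = [-1.0, -1.0, 5.6701]
Squared diffs: [0.7444, 1.2381, 0.0]
Distance = sqrt(1.9825) = 1.408


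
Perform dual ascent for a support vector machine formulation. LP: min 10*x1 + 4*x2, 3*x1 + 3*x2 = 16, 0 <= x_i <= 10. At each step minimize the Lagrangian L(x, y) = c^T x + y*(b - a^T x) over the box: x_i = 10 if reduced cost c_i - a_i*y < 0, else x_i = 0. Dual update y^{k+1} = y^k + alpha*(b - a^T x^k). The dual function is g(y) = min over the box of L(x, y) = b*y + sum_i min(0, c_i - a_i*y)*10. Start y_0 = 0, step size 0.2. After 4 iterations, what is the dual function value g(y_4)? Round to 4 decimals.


Dual ascent for LP: min 10*x1 + 4*x2, 3*x1 + 3*x2 = 16, 0 <= x_i <= 10
Step 1: y^k = 0.0, reduced costs: (10.0, 4.0)
  x^k = (0.0, 0.0), subgradient = b - a^T x = 16.0
  y^{k+1} = 0.0 + 0.2*16.0 = 3.2
Step 2: y^k = 3.2, reduced costs: (0.4, -5.6)
  x^k = (0.0, 10.0), subgradient = b - a^T x = -14.0
  y^{k+1} = 3.2 + 0.2*-14.0 = 0.4
Step 3: y^k = 0.4, reduced costs: (8.8, 2.8)
  x^k = (0.0, 0.0), subgradient = b - a^T x = 16.0
  y^{k+1} = 0.4 + 0.2*16.0 = 3.6
Step 4: y^k = 3.6, reduced costs: (-0.8, -6.8)
  x^k = (10.0, 10.0), subgradient = b - a^T x = -44.0
  y^{k+1} = 3.6 + 0.2*-44.0 = -5.2
Dual objective at y_4 = -5.2: reduced costs (25.6, 19.6), box minimizer x = (0.0, 0.0)
g(y_4) = b*y + (c1 - a1*y)*x1 + (c2 - a2*y)*x2 = 16*(-5.2) + 25.6*0.0 + 19.6*0.0 = -83.2 + 0.0 + 0.0 = -83.2


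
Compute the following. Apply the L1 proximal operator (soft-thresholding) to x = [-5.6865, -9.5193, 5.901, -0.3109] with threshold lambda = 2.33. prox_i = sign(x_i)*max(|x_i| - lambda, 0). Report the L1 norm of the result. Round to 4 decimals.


Soft-thresholding with lambda = 2.33:
prox(-5.6865) = sign(-5.6865)*max(|-5.6865| - 2.33, 0) = -3.3565
prox(-9.5193) = sign(-9.5193)*max(|-9.5193| - 2.33, 0) = -7.1893
prox(5.901) = sign(5.901)*max(|5.901| - 2.33, 0) = 3.571
prox(-0.3109) = sign(-0.3109)*max(|-0.3109| - 2.33, 0) = 0.0
prox(x) = [-3.3565, -7.1893, 3.571, 0.0]
||prox(x)||_1 = 3.3565 + 7.1893 + 3.571 + 0.0 = 14.1168


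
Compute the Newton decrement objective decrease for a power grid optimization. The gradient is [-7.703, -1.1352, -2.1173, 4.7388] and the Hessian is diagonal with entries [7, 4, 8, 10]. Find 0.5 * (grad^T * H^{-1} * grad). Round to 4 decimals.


Step 1: H is diagonal, so H^(-1) * g = [-1.1004, -0.2838, -0.2647, 0.4739].
Step 2: g^T H^(-1) g = sum_i g_i^2 / H_ii
  = (-7.703)^2/7 + (-1.1352)^2/4 + (-2.1173)^2/8 + (4.7388)^2/10
  = 8.4766 + 0.3222 + 0.5604 + 2.2456 = 11.6048
Step 3: Objective decrease = 0.5 * g^T H^(-1) g = 5.8024


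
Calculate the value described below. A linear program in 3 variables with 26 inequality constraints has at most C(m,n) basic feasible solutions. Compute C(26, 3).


Each vertex corresponds to some choice of n active constraints out of m, so the number of vertices is at most C(m, n) = m! / (n!(m-n)!).
m = 26, n = 3
Numerator: 26 * 25 * 24
Denominator: 3! = 6
C(26, 3) = 2600


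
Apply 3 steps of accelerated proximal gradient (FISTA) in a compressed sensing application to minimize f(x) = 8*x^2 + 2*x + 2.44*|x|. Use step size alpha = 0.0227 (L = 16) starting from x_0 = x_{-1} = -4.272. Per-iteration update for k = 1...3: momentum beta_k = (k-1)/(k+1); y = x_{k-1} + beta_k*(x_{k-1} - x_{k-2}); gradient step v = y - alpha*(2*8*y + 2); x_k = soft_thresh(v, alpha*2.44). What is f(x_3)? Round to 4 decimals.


FISTA on f(x) = 8*x^2 + 2*x + 2.44*|x|
L = 16, alpha = 0.0227
Iteration 1: beta = 0.0, y = -4.272 + 0.0*(-4.272 + 4.272) = -4.272
  grad(y) = -66.352, v = y - alpha*grad = -2.7658
  prox(v) = soft_thresh(-2.7658, 0.0554) = -2.7104
Iteration 2: beta = 0.3333, y = -2.7104 + 0.3333*(-2.7104 + 4.272) = -2.1899
  grad(y) = -33.0383, v = y - alpha*grad = -1.4399
  prox(v) = soft_thresh(-1.4399, 0.0554) = -1.3845
Iteration 3: beta = 0.5, y = -1.3845 + 0.5*(-1.3845 + 2.7104) = -0.7216
  grad(y) = -9.5455, v = y - alpha*grad = -0.5049
  prox(v) = soft_thresh(-0.5049, 0.0554) = -0.4495
f(x_3) = 8*(-0.4495)^2 + 2*(-0.4495) + 2.44*|-0.4495| = 1.8144


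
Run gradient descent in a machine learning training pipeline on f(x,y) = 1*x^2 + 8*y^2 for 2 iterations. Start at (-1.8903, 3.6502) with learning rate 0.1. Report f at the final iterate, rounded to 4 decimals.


Gradient descent on f(x,y) = 1*x^2 + 8*y^2.
Starting point: (-1.8903, 3.6502), alpha = 0.1
Step 1: grad_x = 2*1*-1.8903 = -3.7806, grad_y = 2*8*3.6502 = 58.4032
  x_1 = -1.8903 - 0.1*-3.7806 = -1.5122
  y_1 = 3.6502 - 0.1*58.4032 = -2.1901
Step 2: grad_x = 2*1*-1.5122 = -3.0245, grad_y = 2*8*-2.1901 = -35.0419
  x_2 = -1.5122 - 0.1*-3.0245 = -1.2098
  y_2 = -2.1901 - 0.1*-35.0419 = 1.3141
f(-1.2098, 1.3141) = 1*(-1.2098)^2 + 8*1.3141^2 = 15.2779


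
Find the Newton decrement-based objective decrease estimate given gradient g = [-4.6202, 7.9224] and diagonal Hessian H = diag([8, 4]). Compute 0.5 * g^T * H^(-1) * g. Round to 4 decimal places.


Step 1: H is diagonal, so H^(-1) * g = [-0.5775, 1.9806].
Step 2: g^T H^(-1) g = sum_i g_i^2 / H_ii
  = (-4.6202)^2/8 + (7.9224)^2/4
  = 2.6683 + 15.6911 = 18.3594
Step 3: Objective decrease = 0.5 * g^T H^(-1) g = 9.1797


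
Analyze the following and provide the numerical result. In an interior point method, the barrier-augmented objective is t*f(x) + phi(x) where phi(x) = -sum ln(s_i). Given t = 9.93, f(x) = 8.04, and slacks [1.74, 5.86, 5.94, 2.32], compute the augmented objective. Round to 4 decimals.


Step 1: Compute log-barrier.
ln values: [0.5539, 1.7681, 1.7817, 0.8416]
phi = -(0.5539 + 1.7681 + 1.7817 + 0.8416) = -4.9453
Step 2: Compute augmented objective.
t*f(x) = 9.93*8.04 = 79.8372
Total = 79.8372 - 4.9453 = 74.8919


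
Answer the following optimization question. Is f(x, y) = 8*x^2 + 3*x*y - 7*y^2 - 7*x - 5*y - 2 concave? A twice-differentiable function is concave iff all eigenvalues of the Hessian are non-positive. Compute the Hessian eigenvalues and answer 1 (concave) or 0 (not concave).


The Hessian of f(x,y) = 8*x^2 + 3*x*y - 7*y^2 - 7*x - 5*y - 2 is:
H = [[16, 3], [3, -14]]
Trace = 16 - 14 = 2
Determinant = 16*-14 - (3)^2 = -233
Discriminant = (2)^2 - 4*-233 = 936.0
Eigenvalues: lambda_1 = -14.2971, lambda_2 = 16.2971
The function is not concave.

0


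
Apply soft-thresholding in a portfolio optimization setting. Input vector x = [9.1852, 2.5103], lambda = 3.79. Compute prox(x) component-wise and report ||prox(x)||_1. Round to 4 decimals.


Soft-thresholding with lambda = 3.79:
prox(9.1852) = sign(9.1852)*max(|9.1852| - 3.79, 0) = 5.3952
prox(2.5103) = sign(2.5103)*max(|2.5103| - 3.79, 0) = 0.0
prox(x) = [5.3952, 0.0]
||prox(x)||_1 = 5.3952 + 0.0 = 5.3952


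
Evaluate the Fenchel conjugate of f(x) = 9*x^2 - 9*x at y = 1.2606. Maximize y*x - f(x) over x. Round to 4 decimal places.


f*(y) = sup_x {y*x - a*x^2 - b*x} = sup_x {(y-b)*x - a*x^2}
FOC: (y - b) - 2a*x = 0 => x* = (y - b)/(2a)
x* = (1.2606 + 9)/(2*9) = 0.57
f*(1.2606) = (y-b)^2/(4a) = (1.2606 + 9)^2/(4*9)
= 105.2799/36 = 2.9244


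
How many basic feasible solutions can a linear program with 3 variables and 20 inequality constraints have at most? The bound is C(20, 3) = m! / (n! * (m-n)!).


Each vertex corresponds to some choice of n active constraints out of m, so the number of vertices is at most C(m, n) = m! / (n!(m-n)!).
m = 20, n = 3
Numerator: 20 * 19 * 18
Denominator: 3! = 6
C(20, 3) = 1140


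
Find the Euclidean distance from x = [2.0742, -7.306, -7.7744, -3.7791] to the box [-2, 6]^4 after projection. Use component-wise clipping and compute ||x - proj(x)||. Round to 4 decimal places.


Project each component onto [-2, 6].
clip(2.0742) = 2.0742, clip(-7.306) = -2.0, clip(-7.7744) = -2.0, clip(-3.7791) = -2.0
Projection = [2.0742, -2.0, -2.0, -2.0]
Squared diffs: [0.0, 28.1536, 33.3437, 3.1652]
Distance = sqrt(64.6625) = 8.0413
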